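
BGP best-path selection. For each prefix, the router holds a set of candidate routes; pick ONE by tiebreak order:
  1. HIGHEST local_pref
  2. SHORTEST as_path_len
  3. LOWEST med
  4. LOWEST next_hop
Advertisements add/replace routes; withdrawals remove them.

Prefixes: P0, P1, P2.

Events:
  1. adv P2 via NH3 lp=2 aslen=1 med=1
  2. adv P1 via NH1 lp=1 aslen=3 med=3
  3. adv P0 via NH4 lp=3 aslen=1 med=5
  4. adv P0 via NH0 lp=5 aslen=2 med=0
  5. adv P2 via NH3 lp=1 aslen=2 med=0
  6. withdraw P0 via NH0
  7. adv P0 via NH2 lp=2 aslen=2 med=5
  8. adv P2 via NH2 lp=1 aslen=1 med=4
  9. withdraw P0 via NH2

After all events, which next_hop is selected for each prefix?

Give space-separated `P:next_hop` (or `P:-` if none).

Answer: P0:NH4 P1:NH1 P2:NH2

Derivation:
Op 1: best P0=- P1=- P2=NH3
Op 2: best P0=- P1=NH1 P2=NH3
Op 3: best P0=NH4 P1=NH1 P2=NH3
Op 4: best P0=NH0 P1=NH1 P2=NH3
Op 5: best P0=NH0 P1=NH1 P2=NH3
Op 6: best P0=NH4 P1=NH1 P2=NH3
Op 7: best P0=NH4 P1=NH1 P2=NH3
Op 8: best P0=NH4 P1=NH1 P2=NH2
Op 9: best P0=NH4 P1=NH1 P2=NH2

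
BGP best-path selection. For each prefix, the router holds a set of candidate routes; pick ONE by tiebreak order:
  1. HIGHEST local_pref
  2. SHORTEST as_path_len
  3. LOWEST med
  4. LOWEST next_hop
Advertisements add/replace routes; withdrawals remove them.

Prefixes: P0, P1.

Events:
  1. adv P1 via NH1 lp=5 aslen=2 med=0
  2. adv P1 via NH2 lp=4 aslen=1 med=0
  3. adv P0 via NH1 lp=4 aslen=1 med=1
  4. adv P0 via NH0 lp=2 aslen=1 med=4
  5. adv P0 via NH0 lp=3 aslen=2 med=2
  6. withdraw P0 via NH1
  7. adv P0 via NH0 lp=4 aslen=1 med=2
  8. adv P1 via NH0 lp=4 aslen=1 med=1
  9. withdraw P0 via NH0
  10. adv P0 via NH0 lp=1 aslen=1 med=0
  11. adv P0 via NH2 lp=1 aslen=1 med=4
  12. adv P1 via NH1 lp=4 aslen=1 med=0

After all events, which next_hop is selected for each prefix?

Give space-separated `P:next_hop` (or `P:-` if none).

Answer: P0:NH0 P1:NH1

Derivation:
Op 1: best P0=- P1=NH1
Op 2: best P0=- P1=NH1
Op 3: best P0=NH1 P1=NH1
Op 4: best P0=NH1 P1=NH1
Op 5: best P0=NH1 P1=NH1
Op 6: best P0=NH0 P1=NH1
Op 7: best P0=NH0 P1=NH1
Op 8: best P0=NH0 P1=NH1
Op 9: best P0=- P1=NH1
Op 10: best P0=NH0 P1=NH1
Op 11: best P0=NH0 P1=NH1
Op 12: best P0=NH0 P1=NH1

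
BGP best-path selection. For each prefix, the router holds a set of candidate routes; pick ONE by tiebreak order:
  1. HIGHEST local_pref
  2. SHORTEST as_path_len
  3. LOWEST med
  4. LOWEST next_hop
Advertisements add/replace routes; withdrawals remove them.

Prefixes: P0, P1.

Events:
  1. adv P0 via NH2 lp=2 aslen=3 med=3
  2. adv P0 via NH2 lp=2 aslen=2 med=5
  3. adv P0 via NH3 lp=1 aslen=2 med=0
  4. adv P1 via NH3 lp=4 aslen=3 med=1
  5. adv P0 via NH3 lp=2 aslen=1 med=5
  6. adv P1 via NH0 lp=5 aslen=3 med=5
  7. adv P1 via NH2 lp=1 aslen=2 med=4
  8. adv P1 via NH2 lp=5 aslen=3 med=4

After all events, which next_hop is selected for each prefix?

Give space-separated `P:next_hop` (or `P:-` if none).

Answer: P0:NH3 P1:NH2

Derivation:
Op 1: best P0=NH2 P1=-
Op 2: best P0=NH2 P1=-
Op 3: best P0=NH2 P1=-
Op 4: best P0=NH2 P1=NH3
Op 5: best P0=NH3 P1=NH3
Op 6: best P0=NH3 P1=NH0
Op 7: best P0=NH3 P1=NH0
Op 8: best P0=NH3 P1=NH2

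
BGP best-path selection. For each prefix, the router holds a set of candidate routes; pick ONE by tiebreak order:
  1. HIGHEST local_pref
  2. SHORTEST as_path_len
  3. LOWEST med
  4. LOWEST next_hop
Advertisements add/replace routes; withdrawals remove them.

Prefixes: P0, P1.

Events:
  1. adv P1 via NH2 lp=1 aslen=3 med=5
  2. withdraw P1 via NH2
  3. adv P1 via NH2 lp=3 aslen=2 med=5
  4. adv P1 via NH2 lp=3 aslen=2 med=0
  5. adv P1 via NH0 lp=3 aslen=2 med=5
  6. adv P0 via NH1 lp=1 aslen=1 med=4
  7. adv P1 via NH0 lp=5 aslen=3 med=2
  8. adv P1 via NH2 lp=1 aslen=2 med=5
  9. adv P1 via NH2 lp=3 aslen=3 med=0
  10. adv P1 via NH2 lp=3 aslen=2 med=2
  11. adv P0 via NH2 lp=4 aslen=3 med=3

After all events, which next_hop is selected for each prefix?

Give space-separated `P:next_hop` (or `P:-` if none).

Answer: P0:NH2 P1:NH0

Derivation:
Op 1: best P0=- P1=NH2
Op 2: best P0=- P1=-
Op 3: best P0=- P1=NH2
Op 4: best P0=- P1=NH2
Op 5: best P0=- P1=NH2
Op 6: best P0=NH1 P1=NH2
Op 7: best P0=NH1 P1=NH0
Op 8: best P0=NH1 P1=NH0
Op 9: best P0=NH1 P1=NH0
Op 10: best P0=NH1 P1=NH0
Op 11: best P0=NH2 P1=NH0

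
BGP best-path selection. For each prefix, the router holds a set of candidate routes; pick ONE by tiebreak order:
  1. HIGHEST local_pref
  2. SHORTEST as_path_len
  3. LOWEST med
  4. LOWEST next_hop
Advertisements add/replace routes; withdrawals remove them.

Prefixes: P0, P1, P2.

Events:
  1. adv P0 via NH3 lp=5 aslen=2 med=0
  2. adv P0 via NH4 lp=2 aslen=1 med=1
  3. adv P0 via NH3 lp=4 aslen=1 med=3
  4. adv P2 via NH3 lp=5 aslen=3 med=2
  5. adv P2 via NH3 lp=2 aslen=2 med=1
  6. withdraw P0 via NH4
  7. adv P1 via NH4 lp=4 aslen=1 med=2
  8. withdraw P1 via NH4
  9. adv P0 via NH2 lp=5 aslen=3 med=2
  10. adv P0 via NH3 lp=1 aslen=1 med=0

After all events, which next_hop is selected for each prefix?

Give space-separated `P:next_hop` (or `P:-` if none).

Answer: P0:NH2 P1:- P2:NH3

Derivation:
Op 1: best P0=NH3 P1=- P2=-
Op 2: best P0=NH3 P1=- P2=-
Op 3: best P0=NH3 P1=- P2=-
Op 4: best P0=NH3 P1=- P2=NH3
Op 5: best P0=NH3 P1=- P2=NH3
Op 6: best P0=NH3 P1=- P2=NH3
Op 7: best P0=NH3 P1=NH4 P2=NH3
Op 8: best P0=NH3 P1=- P2=NH3
Op 9: best P0=NH2 P1=- P2=NH3
Op 10: best P0=NH2 P1=- P2=NH3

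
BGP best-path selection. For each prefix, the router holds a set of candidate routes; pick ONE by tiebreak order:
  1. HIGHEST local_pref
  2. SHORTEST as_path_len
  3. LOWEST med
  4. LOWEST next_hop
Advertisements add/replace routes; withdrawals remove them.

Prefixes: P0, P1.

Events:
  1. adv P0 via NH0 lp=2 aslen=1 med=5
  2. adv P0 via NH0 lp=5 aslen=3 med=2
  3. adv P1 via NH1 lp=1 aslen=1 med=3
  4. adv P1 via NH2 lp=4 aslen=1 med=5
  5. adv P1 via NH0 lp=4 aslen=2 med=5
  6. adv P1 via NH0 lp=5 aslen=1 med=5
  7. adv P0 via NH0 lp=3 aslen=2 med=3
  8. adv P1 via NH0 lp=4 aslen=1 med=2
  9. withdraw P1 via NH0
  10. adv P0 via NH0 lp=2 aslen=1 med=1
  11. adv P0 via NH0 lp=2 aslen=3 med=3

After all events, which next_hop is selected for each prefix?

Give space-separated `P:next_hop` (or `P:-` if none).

Answer: P0:NH0 P1:NH2

Derivation:
Op 1: best P0=NH0 P1=-
Op 2: best P0=NH0 P1=-
Op 3: best P0=NH0 P1=NH1
Op 4: best P0=NH0 P1=NH2
Op 5: best P0=NH0 P1=NH2
Op 6: best P0=NH0 P1=NH0
Op 7: best P0=NH0 P1=NH0
Op 8: best P0=NH0 P1=NH0
Op 9: best P0=NH0 P1=NH2
Op 10: best P0=NH0 P1=NH2
Op 11: best P0=NH0 P1=NH2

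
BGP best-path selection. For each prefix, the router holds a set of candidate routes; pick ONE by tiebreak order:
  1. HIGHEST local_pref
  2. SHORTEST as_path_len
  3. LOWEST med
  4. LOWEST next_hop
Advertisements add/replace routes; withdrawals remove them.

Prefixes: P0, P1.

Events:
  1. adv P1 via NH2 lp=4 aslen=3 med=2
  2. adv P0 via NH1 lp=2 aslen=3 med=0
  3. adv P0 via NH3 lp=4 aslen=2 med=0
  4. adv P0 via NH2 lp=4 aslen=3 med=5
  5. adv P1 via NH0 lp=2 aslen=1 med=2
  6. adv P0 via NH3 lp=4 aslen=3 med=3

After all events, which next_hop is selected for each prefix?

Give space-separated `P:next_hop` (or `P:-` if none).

Op 1: best P0=- P1=NH2
Op 2: best P0=NH1 P1=NH2
Op 3: best P0=NH3 P1=NH2
Op 4: best P0=NH3 P1=NH2
Op 5: best P0=NH3 P1=NH2
Op 6: best P0=NH3 P1=NH2

Answer: P0:NH3 P1:NH2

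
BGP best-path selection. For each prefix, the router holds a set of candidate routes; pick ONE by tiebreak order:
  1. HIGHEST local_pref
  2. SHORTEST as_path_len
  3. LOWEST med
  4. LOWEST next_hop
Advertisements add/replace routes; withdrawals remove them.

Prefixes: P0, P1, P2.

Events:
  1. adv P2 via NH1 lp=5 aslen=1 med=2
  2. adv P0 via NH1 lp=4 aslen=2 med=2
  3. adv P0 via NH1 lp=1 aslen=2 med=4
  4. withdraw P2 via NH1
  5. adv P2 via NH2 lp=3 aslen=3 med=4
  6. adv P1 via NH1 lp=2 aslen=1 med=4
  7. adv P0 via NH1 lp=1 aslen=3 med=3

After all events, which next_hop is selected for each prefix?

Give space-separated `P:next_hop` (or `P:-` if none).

Answer: P0:NH1 P1:NH1 P2:NH2

Derivation:
Op 1: best P0=- P1=- P2=NH1
Op 2: best P0=NH1 P1=- P2=NH1
Op 3: best P0=NH1 P1=- P2=NH1
Op 4: best P0=NH1 P1=- P2=-
Op 5: best P0=NH1 P1=- P2=NH2
Op 6: best P0=NH1 P1=NH1 P2=NH2
Op 7: best P0=NH1 P1=NH1 P2=NH2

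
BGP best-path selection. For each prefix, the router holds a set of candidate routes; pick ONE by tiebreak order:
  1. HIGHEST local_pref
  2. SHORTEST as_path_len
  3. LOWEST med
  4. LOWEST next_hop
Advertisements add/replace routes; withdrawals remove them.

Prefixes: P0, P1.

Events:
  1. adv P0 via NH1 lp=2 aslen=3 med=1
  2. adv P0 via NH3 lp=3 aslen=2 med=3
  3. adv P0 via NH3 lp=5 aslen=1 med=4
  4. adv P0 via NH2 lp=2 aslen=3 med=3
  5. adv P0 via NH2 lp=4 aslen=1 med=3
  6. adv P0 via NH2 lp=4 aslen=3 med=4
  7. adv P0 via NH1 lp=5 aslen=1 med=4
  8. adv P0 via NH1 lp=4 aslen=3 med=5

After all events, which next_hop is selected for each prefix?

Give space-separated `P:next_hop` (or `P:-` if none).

Op 1: best P0=NH1 P1=-
Op 2: best P0=NH3 P1=-
Op 3: best P0=NH3 P1=-
Op 4: best P0=NH3 P1=-
Op 5: best P0=NH3 P1=-
Op 6: best P0=NH3 P1=-
Op 7: best P0=NH1 P1=-
Op 8: best P0=NH3 P1=-

Answer: P0:NH3 P1:-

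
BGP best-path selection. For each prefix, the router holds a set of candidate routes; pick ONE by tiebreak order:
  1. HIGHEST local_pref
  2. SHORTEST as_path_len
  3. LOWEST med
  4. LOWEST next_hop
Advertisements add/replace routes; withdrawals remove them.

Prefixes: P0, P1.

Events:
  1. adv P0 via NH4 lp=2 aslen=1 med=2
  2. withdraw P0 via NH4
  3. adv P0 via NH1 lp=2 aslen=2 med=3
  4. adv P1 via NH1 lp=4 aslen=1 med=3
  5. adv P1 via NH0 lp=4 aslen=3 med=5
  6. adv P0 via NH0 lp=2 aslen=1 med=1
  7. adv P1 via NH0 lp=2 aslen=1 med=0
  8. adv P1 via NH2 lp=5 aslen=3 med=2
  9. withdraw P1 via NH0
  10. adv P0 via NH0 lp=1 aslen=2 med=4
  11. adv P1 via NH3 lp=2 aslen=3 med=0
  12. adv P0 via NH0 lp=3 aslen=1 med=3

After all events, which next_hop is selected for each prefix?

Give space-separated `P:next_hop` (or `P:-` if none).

Answer: P0:NH0 P1:NH2

Derivation:
Op 1: best P0=NH4 P1=-
Op 2: best P0=- P1=-
Op 3: best P0=NH1 P1=-
Op 4: best P0=NH1 P1=NH1
Op 5: best P0=NH1 P1=NH1
Op 6: best P0=NH0 P1=NH1
Op 7: best P0=NH0 P1=NH1
Op 8: best P0=NH0 P1=NH2
Op 9: best P0=NH0 P1=NH2
Op 10: best P0=NH1 P1=NH2
Op 11: best P0=NH1 P1=NH2
Op 12: best P0=NH0 P1=NH2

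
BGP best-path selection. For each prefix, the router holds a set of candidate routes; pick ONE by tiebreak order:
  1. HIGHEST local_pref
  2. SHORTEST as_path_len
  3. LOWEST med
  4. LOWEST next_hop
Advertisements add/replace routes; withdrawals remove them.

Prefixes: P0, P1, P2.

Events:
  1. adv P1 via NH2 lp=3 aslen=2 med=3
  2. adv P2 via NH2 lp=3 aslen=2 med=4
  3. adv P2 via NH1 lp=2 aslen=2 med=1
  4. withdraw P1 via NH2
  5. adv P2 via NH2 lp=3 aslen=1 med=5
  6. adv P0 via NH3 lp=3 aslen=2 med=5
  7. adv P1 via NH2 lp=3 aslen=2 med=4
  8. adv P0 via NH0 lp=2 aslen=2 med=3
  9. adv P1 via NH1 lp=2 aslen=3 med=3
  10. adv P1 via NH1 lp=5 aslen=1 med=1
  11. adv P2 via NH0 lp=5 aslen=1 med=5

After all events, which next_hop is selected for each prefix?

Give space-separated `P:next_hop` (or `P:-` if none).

Answer: P0:NH3 P1:NH1 P2:NH0

Derivation:
Op 1: best P0=- P1=NH2 P2=-
Op 2: best P0=- P1=NH2 P2=NH2
Op 3: best P0=- P1=NH2 P2=NH2
Op 4: best P0=- P1=- P2=NH2
Op 5: best P0=- P1=- P2=NH2
Op 6: best P0=NH3 P1=- P2=NH2
Op 7: best P0=NH3 P1=NH2 P2=NH2
Op 8: best P0=NH3 P1=NH2 P2=NH2
Op 9: best P0=NH3 P1=NH2 P2=NH2
Op 10: best P0=NH3 P1=NH1 P2=NH2
Op 11: best P0=NH3 P1=NH1 P2=NH0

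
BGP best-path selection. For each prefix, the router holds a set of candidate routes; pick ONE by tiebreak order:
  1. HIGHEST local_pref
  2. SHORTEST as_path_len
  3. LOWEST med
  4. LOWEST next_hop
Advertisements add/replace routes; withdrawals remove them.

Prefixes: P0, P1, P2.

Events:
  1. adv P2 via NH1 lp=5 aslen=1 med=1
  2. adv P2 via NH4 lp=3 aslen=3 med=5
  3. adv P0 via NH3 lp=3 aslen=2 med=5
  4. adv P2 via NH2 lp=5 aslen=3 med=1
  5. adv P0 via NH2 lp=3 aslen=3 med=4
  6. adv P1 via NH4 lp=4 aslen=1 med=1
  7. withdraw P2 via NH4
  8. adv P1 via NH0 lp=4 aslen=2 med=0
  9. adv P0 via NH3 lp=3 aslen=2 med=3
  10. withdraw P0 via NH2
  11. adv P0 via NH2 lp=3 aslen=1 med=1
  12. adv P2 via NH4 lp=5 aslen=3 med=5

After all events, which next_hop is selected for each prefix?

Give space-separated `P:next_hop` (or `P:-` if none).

Answer: P0:NH2 P1:NH4 P2:NH1

Derivation:
Op 1: best P0=- P1=- P2=NH1
Op 2: best P0=- P1=- P2=NH1
Op 3: best P0=NH3 P1=- P2=NH1
Op 4: best P0=NH3 P1=- P2=NH1
Op 5: best P0=NH3 P1=- P2=NH1
Op 6: best P0=NH3 P1=NH4 P2=NH1
Op 7: best P0=NH3 P1=NH4 P2=NH1
Op 8: best P0=NH3 P1=NH4 P2=NH1
Op 9: best P0=NH3 P1=NH4 P2=NH1
Op 10: best P0=NH3 P1=NH4 P2=NH1
Op 11: best P0=NH2 P1=NH4 P2=NH1
Op 12: best P0=NH2 P1=NH4 P2=NH1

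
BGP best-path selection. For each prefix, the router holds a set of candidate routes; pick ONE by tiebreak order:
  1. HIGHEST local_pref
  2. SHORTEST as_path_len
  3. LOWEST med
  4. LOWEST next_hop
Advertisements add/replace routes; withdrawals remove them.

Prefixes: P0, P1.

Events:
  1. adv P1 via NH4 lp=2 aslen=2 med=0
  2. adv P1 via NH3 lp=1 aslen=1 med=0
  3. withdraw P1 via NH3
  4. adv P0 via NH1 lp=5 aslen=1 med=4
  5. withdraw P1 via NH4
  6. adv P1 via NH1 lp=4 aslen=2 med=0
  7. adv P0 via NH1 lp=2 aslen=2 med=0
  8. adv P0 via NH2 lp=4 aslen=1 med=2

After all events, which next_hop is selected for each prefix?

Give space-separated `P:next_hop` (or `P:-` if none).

Answer: P0:NH2 P1:NH1

Derivation:
Op 1: best P0=- P1=NH4
Op 2: best P0=- P1=NH4
Op 3: best P0=- P1=NH4
Op 4: best P0=NH1 P1=NH4
Op 5: best P0=NH1 P1=-
Op 6: best P0=NH1 P1=NH1
Op 7: best P0=NH1 P1=NH1
Op 8: best P0=NH2 P1=NH1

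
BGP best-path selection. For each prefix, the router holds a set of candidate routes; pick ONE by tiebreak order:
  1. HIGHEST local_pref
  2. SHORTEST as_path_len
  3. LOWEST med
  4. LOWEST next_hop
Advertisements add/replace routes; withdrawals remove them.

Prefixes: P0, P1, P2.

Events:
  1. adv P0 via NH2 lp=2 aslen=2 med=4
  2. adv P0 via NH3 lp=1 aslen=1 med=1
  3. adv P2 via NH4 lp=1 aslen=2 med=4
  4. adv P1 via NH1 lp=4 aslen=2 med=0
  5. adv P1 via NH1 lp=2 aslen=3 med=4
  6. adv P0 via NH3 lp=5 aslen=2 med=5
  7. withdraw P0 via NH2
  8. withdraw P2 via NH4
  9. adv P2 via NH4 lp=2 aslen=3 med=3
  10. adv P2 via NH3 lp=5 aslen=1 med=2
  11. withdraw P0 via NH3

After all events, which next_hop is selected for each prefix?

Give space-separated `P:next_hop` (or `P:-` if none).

Op 1: best P0=NH2 P1=- P2=-
Op 2: best P0=NH2 P1=- P2=-
Op 3: best P0=NH2 P1=- P2=NH4
Op 4: best P0=NH2 P1=NH1 P2=NH4
Op 5: best P0=NH2 P1=NH1 P2=NH4
Op 6: best P0=NH3 P1=NH1 P2=NH4
Op 7: best P0=NH3 P1=NH1 P2=NH4
Op 8: best P0=NH3 P1=NH1 P2=-
Op 9: best P0=NH3 P1=NH1 P2=NH4
Op 10: best P0=NH3 P1=NH1 P2=NH3
Op 11: best P0=- P1=NH1 P2=NH3

Answer: P0:- P1:NH1 P2:NH3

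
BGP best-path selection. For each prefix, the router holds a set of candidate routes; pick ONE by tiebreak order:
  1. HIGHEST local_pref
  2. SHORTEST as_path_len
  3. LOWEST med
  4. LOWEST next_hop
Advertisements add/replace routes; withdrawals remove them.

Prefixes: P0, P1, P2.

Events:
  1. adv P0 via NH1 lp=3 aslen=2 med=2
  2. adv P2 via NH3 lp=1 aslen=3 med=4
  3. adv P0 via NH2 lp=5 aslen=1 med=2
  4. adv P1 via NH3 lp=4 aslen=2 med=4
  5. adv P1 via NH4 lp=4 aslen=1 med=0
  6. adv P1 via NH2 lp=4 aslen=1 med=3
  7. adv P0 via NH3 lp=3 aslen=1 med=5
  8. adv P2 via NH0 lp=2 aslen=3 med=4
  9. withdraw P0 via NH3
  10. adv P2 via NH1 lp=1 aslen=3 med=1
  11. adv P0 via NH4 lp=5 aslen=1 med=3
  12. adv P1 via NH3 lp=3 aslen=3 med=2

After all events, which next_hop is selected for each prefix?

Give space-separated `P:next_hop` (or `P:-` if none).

Answer: P0:NH2 P1:NH4 P2:NH0

Derivation:
Op 1: best P0=NH1 P1=- P2=-
Op 2: best P0=NH1 P1=- P2=NH3
Op 3: best P0=NH2 P1=- P2=NH3
Op 4: best P0=NH2 P1=NH3 P2=NH3
Op 5: best P0=NH2 P1=NH4 P2=NH3
Op 6: best P0=NH2 P1=NH4 P2=NH3
Op 7: best P0=NH2 P1=NH4 P2=NH3
Op 8: best P0=NH2 P1=NH4 P2=NH0
Op 9: best P0=NH2 P1=NH4 P2=NH0
Op 10: best P0=NH2 P1=NH4 P2=NH0
Op 11: best P0=NH2 P1=NH4 P2=NH0
Op 12: best P0=NH2 P1=NH4 P2=NH0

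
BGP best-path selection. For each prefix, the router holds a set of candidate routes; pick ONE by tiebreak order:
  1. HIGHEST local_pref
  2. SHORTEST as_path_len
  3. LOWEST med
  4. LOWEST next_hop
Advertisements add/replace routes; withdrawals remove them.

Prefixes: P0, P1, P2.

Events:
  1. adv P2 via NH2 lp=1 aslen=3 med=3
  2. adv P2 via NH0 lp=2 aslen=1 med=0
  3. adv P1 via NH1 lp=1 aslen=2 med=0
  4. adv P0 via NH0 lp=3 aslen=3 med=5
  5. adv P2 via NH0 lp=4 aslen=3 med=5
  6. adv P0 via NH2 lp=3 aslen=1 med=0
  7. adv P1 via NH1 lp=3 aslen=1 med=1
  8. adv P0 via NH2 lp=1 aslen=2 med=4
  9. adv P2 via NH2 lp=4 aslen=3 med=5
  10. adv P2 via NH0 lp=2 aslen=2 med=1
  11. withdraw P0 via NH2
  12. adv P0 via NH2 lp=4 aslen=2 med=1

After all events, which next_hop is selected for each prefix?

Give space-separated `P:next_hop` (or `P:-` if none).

Answer: P0:NH2 P1:NH1 P2:NH2

Derivation:
Op 1: best P0=- P1=- P2=NH2
Op 2: best P0=- P1=- P2=NH0
Op 3: best P0=- P1=NH1 P2=NH0
Op 4: best P0=NH0 P1=NH1 P2=NH0
Op 5: best P0=NH0 P1=NH1 P2=NH0
Op 6: best P0=NH2 P1=NH1 P2=NH0
Op 7: best P0=NH2 P1=NH1 P2=NH0
Op 8: best P0=NH0 P1=NH1 P2=NH0
Op 9: best P0=NH0 P1=NH1 P2=NH0
Op 10: best P0=NH0 P1=NH1 P2=NH2
Op 11: best P0=NH0 P1=NH1 P2=NH2
Op 12: best P0=NH2 P1=NH1 P2=NH2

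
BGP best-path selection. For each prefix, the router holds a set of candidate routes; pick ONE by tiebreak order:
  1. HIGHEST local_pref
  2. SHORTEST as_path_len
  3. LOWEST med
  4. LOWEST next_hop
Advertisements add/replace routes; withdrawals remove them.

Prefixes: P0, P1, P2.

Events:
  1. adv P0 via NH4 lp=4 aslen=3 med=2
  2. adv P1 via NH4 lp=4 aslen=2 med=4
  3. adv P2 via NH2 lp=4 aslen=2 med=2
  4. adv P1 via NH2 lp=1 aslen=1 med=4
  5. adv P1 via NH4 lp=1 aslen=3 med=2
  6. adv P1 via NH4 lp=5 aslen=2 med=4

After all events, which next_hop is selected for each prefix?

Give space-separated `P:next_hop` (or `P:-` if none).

Answer: P0:NH4 P1:NH4 P2:NH2

Derivation:
Op 1: best P0=NH4 P1=- P2=-
Op 2: best P0=NH4 P1=NH4 P2=-
Op 3: best P0=NH4 P1=NH4 P2=NH2
Op 4: best P0=NH4 P1=NH4 P2=NH2
Op 5: best P0=NH4 P1=NH2 P2=NH2
Op 6: best P0=NH4 P1=NH4 P2=NH2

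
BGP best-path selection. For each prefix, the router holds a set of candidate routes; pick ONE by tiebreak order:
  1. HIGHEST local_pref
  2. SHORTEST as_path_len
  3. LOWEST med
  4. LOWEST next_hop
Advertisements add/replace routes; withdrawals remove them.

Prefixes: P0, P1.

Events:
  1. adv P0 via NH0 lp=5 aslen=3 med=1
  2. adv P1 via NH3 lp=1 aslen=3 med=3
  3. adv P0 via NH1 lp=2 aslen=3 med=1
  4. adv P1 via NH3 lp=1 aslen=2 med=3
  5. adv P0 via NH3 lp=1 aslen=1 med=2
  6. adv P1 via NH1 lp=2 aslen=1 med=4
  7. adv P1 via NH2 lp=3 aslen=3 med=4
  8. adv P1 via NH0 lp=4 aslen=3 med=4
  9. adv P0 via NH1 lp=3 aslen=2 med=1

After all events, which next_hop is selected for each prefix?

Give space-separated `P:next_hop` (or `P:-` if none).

Answer: P0:NH0 P1:NH0

Derivation:
Op 1: best P0=NH0 P1=-
Op 2: best P0=NH0 P1=NH3
Op 3: best P0=NH0 P1=NH3
Op 4: best P0=NH0 P1=NH3
Op 5: best P0=NH0 P1=NH3
Op 6: best P0=NH0 P1=NH1
Op 7: best P0=NH0 P1=NH2
Op 8: best P0=NH0 P1=NH0
Op 9: best P0=NH0 P1=NH0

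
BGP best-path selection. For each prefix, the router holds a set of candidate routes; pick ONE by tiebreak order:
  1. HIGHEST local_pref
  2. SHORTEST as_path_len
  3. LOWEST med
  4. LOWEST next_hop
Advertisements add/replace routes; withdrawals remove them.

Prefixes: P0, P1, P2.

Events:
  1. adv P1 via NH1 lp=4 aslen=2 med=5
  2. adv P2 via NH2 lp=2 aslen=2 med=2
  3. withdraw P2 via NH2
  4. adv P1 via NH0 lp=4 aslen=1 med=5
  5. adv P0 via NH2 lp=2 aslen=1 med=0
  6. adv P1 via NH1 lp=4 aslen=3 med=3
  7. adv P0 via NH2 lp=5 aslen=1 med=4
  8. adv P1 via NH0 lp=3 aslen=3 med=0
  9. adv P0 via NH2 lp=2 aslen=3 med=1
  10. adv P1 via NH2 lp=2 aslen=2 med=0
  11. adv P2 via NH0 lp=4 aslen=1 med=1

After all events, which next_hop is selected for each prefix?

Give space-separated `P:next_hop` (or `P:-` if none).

Answer: P0:NH2 P1:NH1 P2:NH0

Derivation:
Op 1: best P0=- P1=NH1 P2=-
Op 2: best P0=- P1=NH1 P2=NH2
Op 3: best P0=- P1=NH1 P2=-
Op 4: best P0=- P1=NH0 P2=-
Op 5: best P0=NH2 P1=NH0 P2=-
Op 6: best P0=NH2 P1=NH0 P2=-
Op 7: best P0=NH2 P1=NH0 P2=-
Op 8: best P0=NH2 P1=NH1 P2=-
Op 9: best P0=NH2 P1=NH1 P2=-
Op 10: best P0=NH2 P1=NH1 P2=-
Op 11: best P0=NH2 P1=NH1 P2=NH0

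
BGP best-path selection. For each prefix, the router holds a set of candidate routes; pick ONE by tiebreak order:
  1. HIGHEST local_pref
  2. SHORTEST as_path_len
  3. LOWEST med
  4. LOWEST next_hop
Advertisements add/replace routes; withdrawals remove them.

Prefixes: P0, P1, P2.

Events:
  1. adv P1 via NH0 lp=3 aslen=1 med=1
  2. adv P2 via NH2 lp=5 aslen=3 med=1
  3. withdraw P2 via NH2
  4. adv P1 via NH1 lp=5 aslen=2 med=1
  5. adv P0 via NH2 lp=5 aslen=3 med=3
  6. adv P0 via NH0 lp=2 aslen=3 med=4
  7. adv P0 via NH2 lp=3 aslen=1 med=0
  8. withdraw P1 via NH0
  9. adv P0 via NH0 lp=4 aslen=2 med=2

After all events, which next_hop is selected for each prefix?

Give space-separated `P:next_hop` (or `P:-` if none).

Op 1: best P0=- P1=NH0 P2=-
Op 2: best P0=- P1=NH0 P2=NH2
Op 3: best P0=- P1=NH0 P2=-
Op 4: best P0=- P1=NH1 P2=-
Op 5: best P0=NH2 P1=NH1 P2=-
Op 6: best P0=NH2 P1=NH1 P2=-
Op 7: best P0=NH2 P1=NH1 P2=-
Op 8: best P0=NH2 P1=NH1 P2=-
Op 9: best P0=NH0 P1=NH1 P2=-

Answer: P0:NH0 P1:NH1 P2:-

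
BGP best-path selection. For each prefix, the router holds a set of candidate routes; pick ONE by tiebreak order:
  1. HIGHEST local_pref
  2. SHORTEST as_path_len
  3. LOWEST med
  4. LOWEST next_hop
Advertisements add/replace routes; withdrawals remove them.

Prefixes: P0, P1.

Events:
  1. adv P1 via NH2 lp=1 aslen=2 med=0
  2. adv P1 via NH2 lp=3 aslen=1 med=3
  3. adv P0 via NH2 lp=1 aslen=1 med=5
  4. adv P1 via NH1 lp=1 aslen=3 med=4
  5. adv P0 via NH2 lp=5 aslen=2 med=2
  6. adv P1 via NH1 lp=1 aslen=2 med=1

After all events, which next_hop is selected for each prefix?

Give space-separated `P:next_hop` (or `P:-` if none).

Op 1: best P0=- P1=NH2
Op 2: best P0=- P1=NH2
Op 3: best P0=NH2 P1=NH2
Op 4: best P0=NH2 P1=NH2
Op 5: best P0=NH2 P1=NH2
Op 6: best P0=NH2 P1=NH2

Answer: P0:NH2 P1:NH2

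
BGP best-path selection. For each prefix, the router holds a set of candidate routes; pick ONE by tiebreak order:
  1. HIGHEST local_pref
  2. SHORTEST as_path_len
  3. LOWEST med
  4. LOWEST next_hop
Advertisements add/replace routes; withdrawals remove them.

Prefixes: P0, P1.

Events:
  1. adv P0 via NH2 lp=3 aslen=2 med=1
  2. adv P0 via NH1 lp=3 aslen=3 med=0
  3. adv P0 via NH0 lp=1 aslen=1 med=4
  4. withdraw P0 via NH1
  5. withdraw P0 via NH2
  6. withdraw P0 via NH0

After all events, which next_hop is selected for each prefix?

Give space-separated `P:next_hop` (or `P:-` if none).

Answer: P0:- P1:-

Derivation:
Op 1: best P0=NH2 P1=-
Op 2: best P0=NH2 P1=-
Op 3: best P0=NH2 P1=-
Op 4: best P0=NH2 P1=-
Op 5: best P0=NH0 P1=-
Op 6: best P0=- P1=-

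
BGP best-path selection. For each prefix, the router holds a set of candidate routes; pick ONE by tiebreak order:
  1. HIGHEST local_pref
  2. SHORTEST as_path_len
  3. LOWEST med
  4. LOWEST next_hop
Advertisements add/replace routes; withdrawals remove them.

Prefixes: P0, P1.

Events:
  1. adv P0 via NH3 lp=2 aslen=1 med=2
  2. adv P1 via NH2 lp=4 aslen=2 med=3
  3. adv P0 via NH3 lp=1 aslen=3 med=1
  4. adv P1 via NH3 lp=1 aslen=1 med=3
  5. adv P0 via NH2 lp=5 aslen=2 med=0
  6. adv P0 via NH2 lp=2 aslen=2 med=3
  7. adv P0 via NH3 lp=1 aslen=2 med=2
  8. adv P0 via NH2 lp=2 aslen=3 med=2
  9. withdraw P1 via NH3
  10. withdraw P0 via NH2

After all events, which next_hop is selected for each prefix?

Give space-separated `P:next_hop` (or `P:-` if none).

Op 1: best P0=NH3 P1=-
Op 2: best P0=NH3 P1=NH2
Op 3: best P0=NH3 P1=NH2
Op 4: best P0=NH3 P1=NH2
Op 5: best P0=NH2 P1=NH2
Op 6: best P0=NH2 P1=NH2
Op 7: best P0=NH2 P1=NH2
Op 8: best P0=NH2 P1=NH2
Op 9: best P0=NH2 P1=NH2
Op 10: best P0=NH3 P1=NH2

Answer: P0:NH3 P1:NH2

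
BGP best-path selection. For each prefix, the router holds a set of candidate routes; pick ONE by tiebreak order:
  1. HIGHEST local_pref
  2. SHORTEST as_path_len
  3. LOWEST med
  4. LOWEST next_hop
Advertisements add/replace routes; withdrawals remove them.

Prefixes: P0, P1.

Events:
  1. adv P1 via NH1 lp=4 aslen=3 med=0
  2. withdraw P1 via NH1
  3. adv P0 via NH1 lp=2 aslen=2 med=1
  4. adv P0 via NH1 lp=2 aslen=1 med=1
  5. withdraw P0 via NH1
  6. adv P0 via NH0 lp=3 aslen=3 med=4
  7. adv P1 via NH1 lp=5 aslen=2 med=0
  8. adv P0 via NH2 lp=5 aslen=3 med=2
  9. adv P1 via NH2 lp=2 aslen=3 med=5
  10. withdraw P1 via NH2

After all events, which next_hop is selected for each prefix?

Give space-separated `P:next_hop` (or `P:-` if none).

Answer: P0:NH2 P1:NH1

Derivation:
Op 1: best P0=- P1=NH1
Op 2: best P0=- P1=-
Op 3: best P0=NH1 P1=-
Op 4: best P0=NH1 P1=-
Op 5: best P0=- P1=-
Op 6: best P0=NH0 P1=-
Op 7: best P0=NH0 P1=NH1
Op 8: best P0=NH2 P1=NH1
Op 9: best P0=NH2 P1=NH1
Op 10: best P0=NH2 P1=NH1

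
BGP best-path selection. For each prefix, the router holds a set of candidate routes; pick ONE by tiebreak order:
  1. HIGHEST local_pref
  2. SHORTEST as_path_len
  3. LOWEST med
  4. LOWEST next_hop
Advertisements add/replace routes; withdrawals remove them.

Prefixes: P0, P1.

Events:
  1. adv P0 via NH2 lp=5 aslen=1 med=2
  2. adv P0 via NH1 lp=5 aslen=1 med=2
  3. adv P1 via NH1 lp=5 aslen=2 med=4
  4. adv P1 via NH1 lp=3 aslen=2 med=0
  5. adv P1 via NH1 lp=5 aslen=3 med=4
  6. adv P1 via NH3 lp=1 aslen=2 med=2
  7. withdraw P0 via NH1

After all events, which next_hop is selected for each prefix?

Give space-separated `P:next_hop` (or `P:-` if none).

Answer: P0:NH2 P1:NH1

Derivation:
Op 1: best P0=NH2 P1=-
Op 2: best P0=NH1 P1=-
Op 3: best P0=NH1 P1=NH1
Op 4: best P0=NH1 P1=NH1
Op 5: best P0=NH1 P1=NH1
Op 6: best P0=NH1 P1=NH1
Op 7: best P0=NH2 P1=NH1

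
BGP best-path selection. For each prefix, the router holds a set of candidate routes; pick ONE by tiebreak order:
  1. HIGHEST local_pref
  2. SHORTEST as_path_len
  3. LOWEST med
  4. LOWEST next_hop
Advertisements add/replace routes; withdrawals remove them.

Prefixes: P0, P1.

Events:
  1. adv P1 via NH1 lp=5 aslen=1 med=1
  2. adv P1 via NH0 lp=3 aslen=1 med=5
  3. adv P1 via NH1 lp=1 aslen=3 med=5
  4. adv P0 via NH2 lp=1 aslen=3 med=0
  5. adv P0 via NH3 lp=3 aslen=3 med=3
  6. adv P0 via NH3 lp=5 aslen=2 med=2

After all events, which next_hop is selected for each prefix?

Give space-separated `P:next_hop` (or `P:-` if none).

Op 1: best P0=- P1=NH1
Op 2: best P0=- P1=NH1
Op 3: best P0=- P1=NH0
Op 4: best P0=NH2 P1=NH0
Op 5: best P0=NH3 P1=NH0
Op 6: best P0=NH3 P1=NH0

Answer: P0:NH3 P1:NH0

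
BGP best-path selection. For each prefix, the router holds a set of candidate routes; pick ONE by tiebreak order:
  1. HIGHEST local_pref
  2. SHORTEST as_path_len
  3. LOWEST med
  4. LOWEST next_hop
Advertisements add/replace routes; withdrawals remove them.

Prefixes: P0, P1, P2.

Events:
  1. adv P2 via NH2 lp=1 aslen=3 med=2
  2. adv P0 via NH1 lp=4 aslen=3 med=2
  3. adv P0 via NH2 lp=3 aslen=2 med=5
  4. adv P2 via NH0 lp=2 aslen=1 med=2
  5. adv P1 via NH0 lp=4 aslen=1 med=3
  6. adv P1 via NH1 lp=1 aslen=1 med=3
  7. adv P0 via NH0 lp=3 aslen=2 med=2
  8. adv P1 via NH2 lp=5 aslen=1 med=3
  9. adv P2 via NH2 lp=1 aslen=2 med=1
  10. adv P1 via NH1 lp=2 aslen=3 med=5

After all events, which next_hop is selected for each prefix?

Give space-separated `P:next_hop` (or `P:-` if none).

Answer: P0:NH1 P1:NH2 P2:NH0

Derivation:
Op 1: best P0=- P1=- P2=NH2
Op 2: best P0=NH1 P1=- P2=NH2
Op 3: best P0=NH1 P1=- P2=NH2
Op 4: best P0=NH1 P1=- P2=NH0
Op 5: best P0=NH1 P1=NH0 P2=NH0
Op 6: best P0=NH1 P1=NH0 P2=NH0
Op 7: best P0=NH1 P1=NH0 P2=NH0
Op 8: best P0=NH1 P1=NH2 P2=NH0
Op 9: best P0=NH1 P1=NH2 P2=NH0
Op 10: best P0=NH1 P1=NH2 P2=NH0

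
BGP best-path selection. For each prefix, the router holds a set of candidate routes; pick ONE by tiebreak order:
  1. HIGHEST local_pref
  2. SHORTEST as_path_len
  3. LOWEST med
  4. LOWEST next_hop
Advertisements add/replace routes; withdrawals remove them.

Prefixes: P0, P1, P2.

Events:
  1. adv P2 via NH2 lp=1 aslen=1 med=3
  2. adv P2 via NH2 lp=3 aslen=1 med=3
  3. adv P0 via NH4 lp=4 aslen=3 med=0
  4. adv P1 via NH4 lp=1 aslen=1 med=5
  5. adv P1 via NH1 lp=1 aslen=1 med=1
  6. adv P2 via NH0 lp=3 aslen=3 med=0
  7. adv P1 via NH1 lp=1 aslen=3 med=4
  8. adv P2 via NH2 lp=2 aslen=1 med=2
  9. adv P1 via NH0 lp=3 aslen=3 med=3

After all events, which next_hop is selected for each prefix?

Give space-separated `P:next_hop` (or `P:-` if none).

Op 1: best P0=- P1=- P2=NH2
Op 2: best P0=- P1=- P2=NH2
Op 3: best P0=NH4 P1=- P2=NH2
Op 4: best P0=NH4 P1=NH4 P2=NH2
Op 5: best P0=NH4 P1=NH1 P2=NH2
Op 6: best P0=NH4 P1=NH1 P2=NH2
Op 7: best P0=NH4 P1=NH4 P2=NH2
Op 8: best P0=NH4 P1=NH4 P2=NH0
Op 9: best P0=NH4 P1=NH0 P2=NH0

Answer: P0:NH4 P1:NH0 P2:NH0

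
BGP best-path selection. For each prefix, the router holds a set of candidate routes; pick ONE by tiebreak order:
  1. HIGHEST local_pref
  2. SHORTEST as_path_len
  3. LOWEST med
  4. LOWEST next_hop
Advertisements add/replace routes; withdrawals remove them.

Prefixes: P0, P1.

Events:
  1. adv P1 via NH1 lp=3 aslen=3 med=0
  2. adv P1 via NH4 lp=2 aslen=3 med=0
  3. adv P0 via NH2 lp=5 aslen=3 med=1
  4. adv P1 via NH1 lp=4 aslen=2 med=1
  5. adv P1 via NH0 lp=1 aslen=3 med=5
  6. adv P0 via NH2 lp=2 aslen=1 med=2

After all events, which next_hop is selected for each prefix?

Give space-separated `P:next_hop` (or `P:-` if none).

Op 1: best P0=- P1=NH1
Op 2: best P0=- P1=NH1
Op 3: best P0=NH2 P1=NH1
Op 4: best P0=NH2 P1=NH1
Op 5: best P0=NH2 P1=NH1
Op 6: best P0=NH2 P1=NH1

Answer: P0:NH2 P1:NH1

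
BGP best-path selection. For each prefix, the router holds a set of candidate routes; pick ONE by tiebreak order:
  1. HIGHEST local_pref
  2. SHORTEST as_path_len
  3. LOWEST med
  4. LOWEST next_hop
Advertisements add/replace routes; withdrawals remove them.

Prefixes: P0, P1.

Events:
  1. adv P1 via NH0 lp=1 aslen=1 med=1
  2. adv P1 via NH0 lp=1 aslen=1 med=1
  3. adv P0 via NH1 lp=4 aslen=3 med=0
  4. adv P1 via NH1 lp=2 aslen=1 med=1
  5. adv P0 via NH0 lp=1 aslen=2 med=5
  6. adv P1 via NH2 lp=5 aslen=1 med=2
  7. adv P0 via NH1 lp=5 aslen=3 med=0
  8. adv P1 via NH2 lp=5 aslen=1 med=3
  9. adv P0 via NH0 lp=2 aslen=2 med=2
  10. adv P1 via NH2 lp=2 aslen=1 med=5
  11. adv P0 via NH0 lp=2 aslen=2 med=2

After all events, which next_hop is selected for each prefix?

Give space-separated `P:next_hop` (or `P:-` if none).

Op 1: best P0=- P1=NH0
Op 2: best P0=- P1=NH0
Op 3: best P0=NH1 P1=NH0
Op 4: best P0=NH1 P1=NH1
Op 5: best P0=NH1 P1=NH1
Op 6: best P0=NH1 P1=NH2
Op 7: best P0=NH1 P1=NH2
Op 8: best P0=NH1 P1=NH2
Op 9: best P0=NH1 P1=NH2
Op 10: best P0=NH1 P1=NH1
Op 11: best P0=NH1 P1=NH1

Answer: P0:NH1 P1:NH1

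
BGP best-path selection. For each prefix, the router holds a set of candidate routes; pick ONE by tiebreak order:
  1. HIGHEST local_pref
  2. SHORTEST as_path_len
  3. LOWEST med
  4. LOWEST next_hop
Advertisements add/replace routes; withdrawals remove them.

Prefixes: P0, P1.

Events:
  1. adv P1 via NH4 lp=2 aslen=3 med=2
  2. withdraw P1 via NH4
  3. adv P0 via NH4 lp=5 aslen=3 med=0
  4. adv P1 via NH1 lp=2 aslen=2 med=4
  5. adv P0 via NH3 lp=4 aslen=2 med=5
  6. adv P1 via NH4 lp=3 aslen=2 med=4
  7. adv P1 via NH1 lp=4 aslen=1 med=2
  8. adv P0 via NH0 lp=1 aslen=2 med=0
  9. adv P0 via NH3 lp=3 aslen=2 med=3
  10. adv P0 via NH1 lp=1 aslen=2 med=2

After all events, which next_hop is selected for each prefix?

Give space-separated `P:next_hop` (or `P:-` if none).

Op 1: best P0=- P1=NH4
Op 2: best P0=- P1=-
Op 3: best P0=NH4 P1=-
Op 4: best P0=NH4 P1=NH1
Op 5: best P0=NH4 P1=NH1
Op 6: best P0=NH4 P1=NH4
Op 7: best P0=NH4 P1=NH1
Op 8: best P0=NH4 P1=NH1
Op 9: best P0=NH4 P1=NH1
Op 10: best P0=NH4 P1=NH1

Answer: P0:NH4 P1:NH1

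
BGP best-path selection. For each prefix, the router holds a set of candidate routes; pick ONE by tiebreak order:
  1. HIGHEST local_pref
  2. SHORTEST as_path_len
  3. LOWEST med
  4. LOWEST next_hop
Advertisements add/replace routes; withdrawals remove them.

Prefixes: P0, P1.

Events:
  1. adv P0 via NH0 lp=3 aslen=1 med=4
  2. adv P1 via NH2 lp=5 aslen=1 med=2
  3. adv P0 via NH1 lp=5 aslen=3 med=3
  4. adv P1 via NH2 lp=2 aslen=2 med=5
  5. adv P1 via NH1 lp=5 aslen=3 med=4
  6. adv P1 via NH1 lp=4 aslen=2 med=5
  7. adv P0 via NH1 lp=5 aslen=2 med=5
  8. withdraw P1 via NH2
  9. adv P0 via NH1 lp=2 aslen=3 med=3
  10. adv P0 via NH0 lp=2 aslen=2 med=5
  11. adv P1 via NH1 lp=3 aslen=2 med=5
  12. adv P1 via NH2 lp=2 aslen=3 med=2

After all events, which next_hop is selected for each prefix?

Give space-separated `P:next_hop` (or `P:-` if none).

Op 1: best P0=NH0 P1=-
Op 2: best P0=NH0 P1=NH2
Op 3: best P0=NH1 P1=NH2
Op 4: best P0=NH1 P1=NH2
Op 5: best P0=NH1 P1=NH1
Op 6: best P0=NH1 P1=NH1
Op 7: best P0=NH1 P1=NH1
Op 8: best P0=NH1 P1=NH1
Op 9: best P0=NH0 P1=NH1
Op 10: best P0=NH0 P1=NH1
Op 11: best P0=NH0 P1=NH1
Op 12: best P0=NH0 P1=NH1

Answer: P0:NH0 P1:NH1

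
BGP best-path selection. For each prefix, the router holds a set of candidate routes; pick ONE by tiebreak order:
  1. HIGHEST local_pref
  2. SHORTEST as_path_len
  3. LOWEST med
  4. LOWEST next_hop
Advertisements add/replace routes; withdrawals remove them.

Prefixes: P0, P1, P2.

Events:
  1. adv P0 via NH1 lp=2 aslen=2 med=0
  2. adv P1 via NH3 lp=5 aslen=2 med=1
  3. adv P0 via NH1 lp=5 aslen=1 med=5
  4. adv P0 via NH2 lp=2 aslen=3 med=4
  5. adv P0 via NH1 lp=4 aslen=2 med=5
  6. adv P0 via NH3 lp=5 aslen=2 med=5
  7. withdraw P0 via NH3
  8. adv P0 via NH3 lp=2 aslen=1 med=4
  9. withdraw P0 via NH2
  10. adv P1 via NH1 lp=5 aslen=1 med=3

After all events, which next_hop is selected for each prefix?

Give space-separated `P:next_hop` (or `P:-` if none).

Op 1: best P0=NH1 P1=- P2=-
Op 2: best P0=NH1 P1=NH3 P2=-
Op 3: best P0=NH1 P1=NH3 P2=-
Op 4: best P0=NH1 P1=NH3 P2=-
Op 5: best P0=NH1 P1=NH3 P2=-
Op 6: best P0=NH3 P1=NH3 P2=-
Op 7: best P0=NH1 P1=NH3 P2=-
Op 8: best P0=NH1 P1=NH3 P2=-
Op 9: best P0=NH1 P1=NH3 P2=-
Op 10: best P0=NH1 P1=NH1 P2=-

Answer: P0:NH1 P1:NH1 P2:-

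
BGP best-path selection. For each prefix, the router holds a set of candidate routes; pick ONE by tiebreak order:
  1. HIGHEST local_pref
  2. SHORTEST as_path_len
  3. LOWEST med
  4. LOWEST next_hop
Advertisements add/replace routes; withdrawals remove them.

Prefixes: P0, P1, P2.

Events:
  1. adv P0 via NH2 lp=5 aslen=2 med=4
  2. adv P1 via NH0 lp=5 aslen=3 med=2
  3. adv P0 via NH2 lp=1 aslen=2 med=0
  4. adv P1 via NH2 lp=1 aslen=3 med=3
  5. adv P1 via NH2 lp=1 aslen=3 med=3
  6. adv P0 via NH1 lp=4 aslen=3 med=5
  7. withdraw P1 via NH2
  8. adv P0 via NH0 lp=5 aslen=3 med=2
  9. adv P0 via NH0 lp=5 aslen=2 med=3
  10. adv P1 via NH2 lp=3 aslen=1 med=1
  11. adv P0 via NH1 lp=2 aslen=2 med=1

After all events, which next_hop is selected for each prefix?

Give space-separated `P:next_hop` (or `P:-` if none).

Op 1: best P0=NH2 P1=- P2=-
Op 2: best P0=NH2 P1=NH0 P2=-
Op 3: best P0=NH2 P1=NH0 P2=-
Op 4: best P0=NH2 P1=NH0 P2=-
Op 5: best P0=NH2 P1=NH0 P2=-
Op 6: best P0=NH1 P1=NH0 P2=-
Op 7: best P0=NH1 P1=NH0 P2=-
Op 8: best P0=NH0 P1=NH0 P2=-
Op 9: best P0=NH0 P1=NH0 P2=-
Op 10: best P0=NH0 P1=NH0 P2=-
Op 11: best P0=NH0 P1=NH0 P2=-

Answer: P0:NH0 P1:NH0 P2:-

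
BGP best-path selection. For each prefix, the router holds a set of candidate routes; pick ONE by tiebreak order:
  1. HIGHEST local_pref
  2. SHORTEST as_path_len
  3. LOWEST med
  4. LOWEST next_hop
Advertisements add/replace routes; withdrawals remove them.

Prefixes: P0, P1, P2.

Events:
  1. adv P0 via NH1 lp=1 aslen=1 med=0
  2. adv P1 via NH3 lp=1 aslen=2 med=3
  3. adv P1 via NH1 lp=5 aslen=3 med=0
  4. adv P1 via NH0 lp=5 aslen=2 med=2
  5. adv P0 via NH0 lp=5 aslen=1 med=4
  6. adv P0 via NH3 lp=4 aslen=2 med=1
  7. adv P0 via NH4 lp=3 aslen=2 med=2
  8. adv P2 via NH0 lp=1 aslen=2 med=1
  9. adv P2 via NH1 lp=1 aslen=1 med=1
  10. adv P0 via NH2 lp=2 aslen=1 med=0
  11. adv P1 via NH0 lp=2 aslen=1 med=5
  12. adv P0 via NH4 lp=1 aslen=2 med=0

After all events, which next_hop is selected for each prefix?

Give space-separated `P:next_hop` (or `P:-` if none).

Op 1: best P0=NH1 P1=- P2=-
Op 2: best P0=NH1 P1=NH3 P2=-
Op 3: best P0=NH1 P1=NH1 P2=-
Op 4: best P0=NH1 P1=NH0 P2=-
Op 5: best P0=NH0 P1=NH0 P2=-
Op 6: best P0=NH0 P1=NH0 P2=-
Op 7: best P0=NH0 P1=NH0 P2=-
Op 8: best P0=NH0 P1=NH0 P2=NH0
Op 9: best P0=NH0 P1=NH0 P2=NH1
Op 10: best P0=NH0 P1=NH0 P2=NH1
Op 11: best P0=NH0 P1=NH1 P2=NH1
Op 12: best P0=NH0 P1=NH1 P2=NH1

Answer: P0:NH0 P1:NH1 P2:NH1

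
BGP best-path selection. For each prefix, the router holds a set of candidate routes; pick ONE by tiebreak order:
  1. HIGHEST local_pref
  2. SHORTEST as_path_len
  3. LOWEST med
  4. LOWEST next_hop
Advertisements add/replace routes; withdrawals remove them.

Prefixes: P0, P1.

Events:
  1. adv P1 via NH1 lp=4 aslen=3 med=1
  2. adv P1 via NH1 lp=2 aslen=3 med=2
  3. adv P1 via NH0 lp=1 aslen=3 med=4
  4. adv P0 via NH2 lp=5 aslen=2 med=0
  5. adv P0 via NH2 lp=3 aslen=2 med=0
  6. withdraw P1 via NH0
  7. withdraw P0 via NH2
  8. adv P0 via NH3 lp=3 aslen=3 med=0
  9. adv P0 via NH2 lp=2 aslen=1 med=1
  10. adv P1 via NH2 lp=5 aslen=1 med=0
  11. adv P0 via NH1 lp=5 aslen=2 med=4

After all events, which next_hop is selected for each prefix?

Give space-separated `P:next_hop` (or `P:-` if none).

Answer: P0:NH1 P1:NH2

Derivation:
Op 1: best P0=- P1=NH1
Op 2: best P0=- P1=NH1
Op 3: best P0=- P1=NH1
Op 4: best P0=NH2 P1=NH1
Op 5: best P0=NH2 P1=NH1
Op 6: best P0=NH2 P1=NH1
Op 7: best P0=- P1=NH1
Op 8: best P0=NH3 P1=NH1
Op 9: best P0=NH3 P1=NH1
Op 10: best P0=NH3 P1=NH2
Op 11: best P0=NH1 P1=NH2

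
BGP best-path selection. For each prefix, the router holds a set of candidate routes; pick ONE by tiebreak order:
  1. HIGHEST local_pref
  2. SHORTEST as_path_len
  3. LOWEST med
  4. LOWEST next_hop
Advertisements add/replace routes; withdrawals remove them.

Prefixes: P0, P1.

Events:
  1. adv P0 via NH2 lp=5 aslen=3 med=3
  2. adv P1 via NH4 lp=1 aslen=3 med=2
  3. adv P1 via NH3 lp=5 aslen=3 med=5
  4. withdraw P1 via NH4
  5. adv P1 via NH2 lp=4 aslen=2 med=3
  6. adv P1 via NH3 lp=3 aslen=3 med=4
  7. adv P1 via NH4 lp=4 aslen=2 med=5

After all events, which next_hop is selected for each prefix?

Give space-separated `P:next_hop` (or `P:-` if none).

Op 1: best P0=NH2 P1=-
Op 2: best P0=NH2 P1=NH4
Op 3: best P0=NH2 P1=NH3
Op 4: best P0=NH2 P1=NH3
Op 5: best P0=NH2 P1=NH3
Op 6: best P0=NH2 P1=NH2
Op 7: best P0=NH2 P1=NH2

Answer: P0:NH2 P1:NH2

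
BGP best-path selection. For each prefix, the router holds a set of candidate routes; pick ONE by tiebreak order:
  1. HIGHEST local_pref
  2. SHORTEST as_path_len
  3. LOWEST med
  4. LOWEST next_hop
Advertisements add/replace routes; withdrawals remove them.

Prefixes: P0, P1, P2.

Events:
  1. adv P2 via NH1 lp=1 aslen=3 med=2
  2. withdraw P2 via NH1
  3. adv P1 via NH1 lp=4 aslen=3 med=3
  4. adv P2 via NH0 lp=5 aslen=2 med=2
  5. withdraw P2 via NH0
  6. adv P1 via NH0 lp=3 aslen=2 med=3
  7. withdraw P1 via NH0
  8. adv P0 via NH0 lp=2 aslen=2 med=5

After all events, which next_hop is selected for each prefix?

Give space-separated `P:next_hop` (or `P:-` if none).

Answer: P0:NH0 P1:NH1 P2:-

Derivation:
Op 1: best P0=- P1=- P2=NH1
Op 2: best P0=- P1=- P2=-
Op 3: best P0=- P1=NH1 P2=-
Op 4: best P0=- P1=NH1 P2=NH0
Op 5: best P0=- P1=NH1 P2=-
Op 6: best P0=- P1=NH1 P2=-
Op 7: best P0=- P1=NH1 P2=-
Op 8: best P0=NH0 P1=NH1 P2=-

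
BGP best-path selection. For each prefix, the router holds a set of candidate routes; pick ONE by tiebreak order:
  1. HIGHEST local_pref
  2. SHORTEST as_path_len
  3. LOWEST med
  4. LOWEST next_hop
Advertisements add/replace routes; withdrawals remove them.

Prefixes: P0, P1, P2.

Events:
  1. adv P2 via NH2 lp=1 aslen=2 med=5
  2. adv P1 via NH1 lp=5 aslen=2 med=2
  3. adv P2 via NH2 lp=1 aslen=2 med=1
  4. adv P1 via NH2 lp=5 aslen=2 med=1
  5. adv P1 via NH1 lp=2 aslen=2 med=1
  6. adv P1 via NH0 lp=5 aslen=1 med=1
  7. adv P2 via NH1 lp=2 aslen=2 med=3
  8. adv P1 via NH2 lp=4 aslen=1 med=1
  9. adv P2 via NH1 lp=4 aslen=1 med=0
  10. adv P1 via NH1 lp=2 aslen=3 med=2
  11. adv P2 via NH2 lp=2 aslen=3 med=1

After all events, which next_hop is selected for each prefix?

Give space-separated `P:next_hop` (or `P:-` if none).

Answer: P0:- P1:NH0 P2:NH1

Derivation:
Op 1: best P0=- P1=- P2=NH2
Op 2: best P0=- P1=NH1 P2=NH2
Op 3: best P0=- P1=NH1 P2=NH2
Op 4: best P0=- P1=NH2 P2=NH2
Op 5: best P0=- P1=NH2 P2=NH2
Op 6: best P0=- P1=NH0 P2=NH2
Op 7: best P0=- P1=NH0 P2=NH1
Op 8: best P0=- P1=NH0 P2=NH1
Op 9: best P0=- P1=NH0 P2=NH1
Op 10: best P0=- P1=NH0 P2=NH1
Op 11: best P0=- P1=NH0 P2=NH1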